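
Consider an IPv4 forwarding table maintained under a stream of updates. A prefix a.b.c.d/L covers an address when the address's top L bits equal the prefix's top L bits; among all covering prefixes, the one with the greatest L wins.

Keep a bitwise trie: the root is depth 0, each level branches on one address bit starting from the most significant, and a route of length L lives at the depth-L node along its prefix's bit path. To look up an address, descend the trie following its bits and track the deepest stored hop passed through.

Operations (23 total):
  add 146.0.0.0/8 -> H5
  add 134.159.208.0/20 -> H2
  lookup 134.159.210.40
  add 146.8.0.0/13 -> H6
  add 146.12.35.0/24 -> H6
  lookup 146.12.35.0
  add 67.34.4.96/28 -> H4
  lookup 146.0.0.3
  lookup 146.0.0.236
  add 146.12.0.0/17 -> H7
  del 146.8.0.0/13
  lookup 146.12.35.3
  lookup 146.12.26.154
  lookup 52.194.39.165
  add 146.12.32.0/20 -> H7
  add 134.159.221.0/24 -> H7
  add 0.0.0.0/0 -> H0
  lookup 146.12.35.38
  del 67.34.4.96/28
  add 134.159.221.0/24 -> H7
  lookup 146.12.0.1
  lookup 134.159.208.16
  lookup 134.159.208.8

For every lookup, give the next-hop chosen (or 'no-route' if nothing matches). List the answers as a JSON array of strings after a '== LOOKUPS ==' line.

Trace:
  add 146.0.0.0/8 -> H5 at depth 8
  add 134.159.208.0/20 -> H2 at depth 20
  lookup 134.159.210.40: bits 10000110100111111101 walk d0:-→d1:-→d2:-→d3:-→d4:-→d5:-→d6:-→d7:-→d8:-→d9:-→d10:-→d11:-→d12:-→d13:-→d14:-→d15:-→d16:-→d17:-→d18:-→d19:-→d20:H2 -> H2
  add 146.8.0.0/13 -> H6 at depth 13
  add 146.12.35.0/24 -> H6 at depth 24
  lookup 146.12.35.0: bits 100100100000110000100011 walk d0:-→d1:-→d2:-→d3:-→d4:-→d5:-→d6:-→d7:-→d8:H5→d9:-→d10:-→d11:-→d12:-→d13:H6→d14:-→d15:-→d16:-→d17:-→d18:-→d19:-→d20:-→d21:-→d22:-→d23:-→d24:H6 -> H6
  add 67.34.4.96/28 -> H4 at depth 28
  lookup 146.0.0.3: bits 100100100000 walk d0:-→d1:-→d2:-→d3:-→d4:-→d5:-→d6:-→d7:-→d8:H5→d9:-→d10:-→d11:-→d12:- -> H5
  lookup 146.0.0.236: bits 100100100000 walk d0:-→d1:-→d2:-→d3:-→d4:-→d5:-→d6:-→d7:-→d8:H5→d9:-→d10:-→d11:-→d12:- -> H5
  add 146.12.0.0/17 -> H7 at depth 17
  del 146.8.0.0/13 (clear depth 13)
  lookup 146.12.35.3: bits 100100100000110000100011 walk d0:-→d1:-→d2:-→d3:-→d4:-→d5:-→d6:-→d7:-→d8:H5→d9:-→d10:-→d11:-→d12:-→d13:-→d14:-→d15:-→d16:-→d17:H7→d18:-→d19:-→d20:-→d21:-→d22:-→d23:-→d24:H6 -> H6
  lookup 146.12.26.154: bits 100100100000110000 walk d0:-→d1:-→d2:-→d3:-→d4:-→d5:-→d6:-→d7:-→d8:H5→d9:-→d10:-→d11:-→d12:-→d13:-→d14:-→d15:-→d16:-→d17:H7→d18:- -> H7
  lookup 52.194.39.165: bits 0 walk d0:-→d1:- -> no-route
  add 146.12.32.0/20 -> H7 at depth 20
  add 134.159.221.0/24 -> H7 at depth 24
  add 0.0.0.0/0 -> H0 at depth 0
  lookup 146.12.35.38: bits 100100100000110000100011 walk d0:H0→d1:-→d2:-→d3:-→d4:-→d5:-→d6:-→d7:-→d8:H5→d9:-→d10:-→d11:-→d12:-→d13:-→d14:-→d15:-→d16:-→d17:H7→d18:-→d19:-→d20:H7→d21:-→d22:-→d23:-→d24:H6 -> H6
  del 67.34.4.96/28 (clear depth 28)
  add 134.159.221.0/24 -> H7 at depth 24
  lookup 146.12.0.1: bits 100100100000110000 walk d0:H0→d1:-→d2:-→d3:-→d4:-→d5:-→d6:-→d7:-→d8:H5→d9:-→d10:-→d11:-→d12:-→d13:-→d14:-→d15:-→d16:-→d17:H7→d18:- -> H7
  lookup 134.159.208.16: bits 10000110100111111101 walk d0:H0→d1:-→d2:-→d3:-→d4:-→d5:-→d6:-→d7:-→d8:-→d9:-→d10:-→d11:-→d12:-→d13:-→d14:-→d15:-→d16:-→d17:-→d18:-→d19:-→d20:H2 -> H2
  lookup 134.159.208.8: bits 10000110100111111101 walk d0:H0→d1:-→d2:-→d3:-→d4:-→d5:-→d6:-→d7:-→d8:-→d9:-→d10:-→d11:-→d12:-→d13:-→d14:-→d15:-→d16:-→d17:-→d18:-→d19:-→d20:H2 -> H2

== LOOKUPS ==
["H2","H6","H5","H5","H6","H7","no-route","H6","H7","H2","H2"]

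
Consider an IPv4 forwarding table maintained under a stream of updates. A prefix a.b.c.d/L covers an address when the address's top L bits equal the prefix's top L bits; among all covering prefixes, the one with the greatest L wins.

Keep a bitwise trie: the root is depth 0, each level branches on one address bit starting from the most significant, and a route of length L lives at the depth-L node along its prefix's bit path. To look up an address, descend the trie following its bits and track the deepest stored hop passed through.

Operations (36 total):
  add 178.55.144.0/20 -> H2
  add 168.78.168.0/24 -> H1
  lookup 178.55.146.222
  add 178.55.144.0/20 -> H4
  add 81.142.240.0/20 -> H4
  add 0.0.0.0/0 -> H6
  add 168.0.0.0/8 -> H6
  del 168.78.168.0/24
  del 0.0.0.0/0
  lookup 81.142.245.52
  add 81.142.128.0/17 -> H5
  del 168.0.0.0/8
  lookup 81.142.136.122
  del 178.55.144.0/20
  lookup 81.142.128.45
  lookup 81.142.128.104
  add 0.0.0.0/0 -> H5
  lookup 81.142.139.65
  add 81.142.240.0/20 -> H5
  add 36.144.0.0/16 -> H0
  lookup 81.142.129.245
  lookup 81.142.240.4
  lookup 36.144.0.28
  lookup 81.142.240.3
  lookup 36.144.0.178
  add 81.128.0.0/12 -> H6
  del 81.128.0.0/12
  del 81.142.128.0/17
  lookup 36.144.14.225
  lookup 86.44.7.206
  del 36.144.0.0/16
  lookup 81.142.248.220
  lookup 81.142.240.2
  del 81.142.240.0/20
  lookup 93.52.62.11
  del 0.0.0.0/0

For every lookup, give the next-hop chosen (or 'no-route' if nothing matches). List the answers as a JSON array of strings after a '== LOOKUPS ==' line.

Trace:
  add 178.55.144.0/20 -> H2 at depth 20
  add 168.78.168.0/24 -> H1 at depth 24
  Q 178.55.146.222: descend 10110010001101111001 ; hops seen [H2] ; pick H2
  add 178.55.144.0/20 -> H4 at depth 20
  add 81.142.240.0/20 -> H4 at depth 20
  add 0.0.0.0/0 -> H6 at depth 0
  add 168.0.0.0/8 -> H6 at depth 8
  del 168.78.168.0/24 (clear depth 24)
  del 0.0.0.0/0 (clear depth 0)
  Q 81.142.245.52: descend 01010001100011101111 ; hops seen [H4] ; pick H4
  add 81.142.128.0/17 -> H5 at depth 17
  del 168.0.0.0/8 (clear depth 8)
  Q 81.142.136.122: descend 01010001100011101 ; hops seen [H5] ; pick H5
  del 178.55.144.0/20 (clear depth 20)
  Q 81.142.128.45: descend 01010001100011101 ; hops seen [H5] ; pick H5
  Q 81.142.128.104: descend 01010001100011101 ; hops seen [H5] ; pick H5
  add 0.0.0.0/0 -> H5 at depth 0
  Q 81.142.139.65: descend 01010001100011101 ; hops seen [H5,H5] ; pick H5
  add 81.142.240.0/20 -> H5 at depth 20
  add 36.144.0.0/16 -> H0 at depth 16
  Q 81.142.129.245: descend 01010001100011101 ; hops seen [H5,H5] ; pick H5
  Q 81.142.240.4: descend 01010001100011101111 ; hops seen [H5,H5,H5] ; pick H5
  Q 36.144.0.28: descend 0010010010010000 ; hops seen [H5,H0] ; pick H0
  Q 81.142.240.3: descend 01010001100011101111 ; hops seen [H5,H5,H5] ; pick H5
  Q 36.144.0.178: descend 0010010010010000 ; hops seen [H5,H0] ; pick H0
  add 81.128.0.0/12 -> H6 at depth 12
  del 81.128.0.0/12 (clear depth 12)
  del 81.142.128.0/17 (clear depth 17)
  Q 36.144.14.225: descend 0010010010010000 ; hops seen [H5,H0] ; pick H0
  Q 86.44.7.206: descend 01010 ; hops seen [H5] ; pick H5
  del 36.144.0.0/16 (clear depth 16)
  Q 81.142.248.220: descend 01010001100011101111 ; hops seen [H5,H5] ; pick H5
  Q 81.142.240.2: descend 01010001100011101111 ; hops seen [H5,H5] ; pick H5
  del 81.142.240.0/20 (clear depth 20)
  Q 93.52.62.11: descend 0101 ; hops seen [H5] ; pick H5
  del 0.0.0.0/0 (clear depth 0)

== LOOKUPS ==
["H2","H4","H5","H5","H5","H5","H5","H5","H0","H5","H0","H0","H5","H5","H5","H5"]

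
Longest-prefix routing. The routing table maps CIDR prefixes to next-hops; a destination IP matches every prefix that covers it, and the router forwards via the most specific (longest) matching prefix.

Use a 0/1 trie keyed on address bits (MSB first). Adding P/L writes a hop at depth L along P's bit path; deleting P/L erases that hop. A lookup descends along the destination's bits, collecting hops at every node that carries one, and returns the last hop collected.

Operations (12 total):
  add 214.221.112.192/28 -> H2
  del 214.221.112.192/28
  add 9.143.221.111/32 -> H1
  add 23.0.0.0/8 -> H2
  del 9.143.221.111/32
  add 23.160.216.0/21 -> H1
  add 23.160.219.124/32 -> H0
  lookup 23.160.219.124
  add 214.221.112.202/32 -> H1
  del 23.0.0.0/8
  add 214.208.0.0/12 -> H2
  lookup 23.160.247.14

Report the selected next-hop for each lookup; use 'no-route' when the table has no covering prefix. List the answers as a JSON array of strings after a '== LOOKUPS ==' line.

Trace:
  + 214.221.112.192/28 (H2) depth=28
  - 214.221.112.192/28 clear@28
  + 9.143.221.111/32 (H1) depth=32
  + 23.0.0.0/8 (H2) depth=8
  - 9.143.221.111/32 clear@32
  + 23.160.216.0/21 (H1) depth=21
  + 23.160.219.124/32 (H0) depth=32
  lookup 23.160.219.124: bits 00010111101000001101101101111100 walk d0:-→d1:-→d2:-→d3:-→d4:-→d5:-→d6:-→d7:-→d8:H2→d9:-→d10:-→d11:-→d12:-→d13:-→d14:-→d15:-→d16:-→d17:-→d18:-→d19:-→d20:-→d21:H1→d22:-→d23:-→d24:-→d25:-→d26:-→d27:-→d28:-→d29:-→d30:-→d31:-→d32:H0 -> H0
  + 214.221.112.202/32 (H1) depth=32
  - 23.0.0.0/8 clear@8
  + 214.208.0.0/12 (H2) depth=12
  lookup 23.160.247.14: bits 000101111010000011 walk d0:-→d1:-→d2:-→d3:-→d4:-→d5:-→d6:-→d7:-→d8:-→d9:-→d10:-→d11:-→d12:-→d13:-→d14:-→d15:-→d16:-→d17:-→d18:- -> no-route

== LOOKUPS ==
["H0","no-route"]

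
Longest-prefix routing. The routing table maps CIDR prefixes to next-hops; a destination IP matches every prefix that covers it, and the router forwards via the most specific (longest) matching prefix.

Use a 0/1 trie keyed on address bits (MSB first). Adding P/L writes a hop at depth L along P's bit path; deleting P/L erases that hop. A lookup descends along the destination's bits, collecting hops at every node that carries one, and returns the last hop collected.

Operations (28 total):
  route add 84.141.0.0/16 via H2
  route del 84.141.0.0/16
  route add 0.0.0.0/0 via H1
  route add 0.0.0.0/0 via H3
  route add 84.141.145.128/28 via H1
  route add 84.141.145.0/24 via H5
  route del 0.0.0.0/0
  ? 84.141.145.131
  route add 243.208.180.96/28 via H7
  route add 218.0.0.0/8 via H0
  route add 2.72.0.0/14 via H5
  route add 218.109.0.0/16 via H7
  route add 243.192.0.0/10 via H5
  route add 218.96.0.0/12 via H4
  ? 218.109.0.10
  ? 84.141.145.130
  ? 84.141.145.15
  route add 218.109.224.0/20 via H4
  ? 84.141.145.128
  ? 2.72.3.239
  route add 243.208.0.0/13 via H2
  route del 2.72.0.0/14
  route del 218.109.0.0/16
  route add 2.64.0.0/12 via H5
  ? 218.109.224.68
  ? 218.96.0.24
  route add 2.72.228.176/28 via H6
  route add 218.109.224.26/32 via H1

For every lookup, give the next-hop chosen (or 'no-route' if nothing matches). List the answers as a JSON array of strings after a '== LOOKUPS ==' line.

Process each operation:
  + 84.141.0.0/16 (H2) depth=16
  del 84.141.0.0/16 (clear depth 16)
  + 0.0.0.0/0 (H1) depth=0
  + 0.0.0.0/0 (H3) depth=0
  + 84.141.145.128/28 (H1) depth=28
  + 84.141.145.0/24 (H5) depth=24
  del 0.0.0.0/0 (clear depth 0)
  ? 84.141.145.131  path d0:-→d1:-→d2:-→d3:-→d4:-→d5:-→d6:-→d7:-→d8:-→d9:-→d10:-→d11:-→d12:-→d13:-→d14:-→d15:-→d16:-→d17:-→d18:-→d19:-→d20:-→d21:-→d22:-→d23:-→d24:H5→d25:-→d26:-→d27:-→d28:H1  best=H1
  + 243.208.180.96/28 (H7) depth=28
  + 218.0.0.0/8 (H0) depth=8
  + 2.72.0.0/14 (H5) depth=14
  + 218.109.0.0/16 (H7) depth=16
  + 243.192.0.0/10 (H5) depth=10
  + 218.96.0.0/12 (H4) depth=12
  ? 218.109.0.10  path d0:-→d1:-→d2:-→d3:-→d4:-→d5:-→d6:-→d7:-→d8:H0→d9:-→d10:-→d11:-→d12:H4→d13:-→d14:-→d15:-→d16:H7  best=H7
  ? 84.141.145.130  path d0:-→d1:-→d2:-→d3:-→d4:-→d5:-→d6:-→d7:-→d8:-→d9:-→d10:-→d11:-→d12:-→d13:-→d14:-→d15:-→d16:-→d17:-→d18:-→d19:-→d20:-→d21:-→d22:-→d23:-→d24:H5→d25:-→d26:-→d27:-→d28:H1  best=H1
  ? 84.141.145.15  path d0:-→d1:-→d2:-→d3:-→d4:-→d5:-→d6:-→d7:-→d8:-→d9:-→d10:-→d11:-→d12:-→d13:-→d14:-→d15:-→d16:-→d17:-→d18:-→d19:-→d20:-→d21:-→d22:-→d23:-→d24:H5  best=H5
  + 218.109.224.0/20 (H4) depth=20
  ? 84.141.145.128  path d0:-→d1:-→d2:-→d3:-→d4:-→d5:-→d6:-→d7:-→d8:-→d9:-→d10:-→d11:-→d12:-→d13:-→d14:-→d15:-→d16:-→d17:-→d18:-→d19:-→d20:-→d21:-→d22:-→d23:-→d24:H5→d25:-→d26:-→d27:-→d28:H1  best=H1
  ? 2.72.3.239  path d0:-→d1:-→d2:-→d3:-→d4:-→d5:-→d6:-→d7:-→d8:-→d9:-→d10:-→d11:-→d12:-→d13:-→d14:H5  best=H5
  + 243.208.0.0/13 (H2) depth=13
  del 2.72.0.0/14 (clear depth 14)
  del 218.109.0.0/16 (clear depth 16)
  + 2.64.0.0/12 (H5) depth=12
  ? 218.109.224.68  path d0:-→d1:-→d2:-→d3:-→d4:-→d5:-→d6:-→d7:-→d8:H0→d9:-→d10:-→d11:-→d12:H4→d13:-→d14:-→d15:-→d16:-→d17:-→d18:-→d19:-→d20:H4  best=H4
  ? 218.96.0.24  path d0:-→d1:-→d2:-→d3:-→d4:-→d5:-→d6:-→d7:-→d8:H0→d9:-→d10:-→d11:-→d12:H4  best=H4
  + 2.72.228.176/28 (H6) depth=28
  + 218.109.224.26/32 (H1) depth=32

== LOOKUPS ==
["H1","H7","H1","H5","H1","H5","H4","H4"]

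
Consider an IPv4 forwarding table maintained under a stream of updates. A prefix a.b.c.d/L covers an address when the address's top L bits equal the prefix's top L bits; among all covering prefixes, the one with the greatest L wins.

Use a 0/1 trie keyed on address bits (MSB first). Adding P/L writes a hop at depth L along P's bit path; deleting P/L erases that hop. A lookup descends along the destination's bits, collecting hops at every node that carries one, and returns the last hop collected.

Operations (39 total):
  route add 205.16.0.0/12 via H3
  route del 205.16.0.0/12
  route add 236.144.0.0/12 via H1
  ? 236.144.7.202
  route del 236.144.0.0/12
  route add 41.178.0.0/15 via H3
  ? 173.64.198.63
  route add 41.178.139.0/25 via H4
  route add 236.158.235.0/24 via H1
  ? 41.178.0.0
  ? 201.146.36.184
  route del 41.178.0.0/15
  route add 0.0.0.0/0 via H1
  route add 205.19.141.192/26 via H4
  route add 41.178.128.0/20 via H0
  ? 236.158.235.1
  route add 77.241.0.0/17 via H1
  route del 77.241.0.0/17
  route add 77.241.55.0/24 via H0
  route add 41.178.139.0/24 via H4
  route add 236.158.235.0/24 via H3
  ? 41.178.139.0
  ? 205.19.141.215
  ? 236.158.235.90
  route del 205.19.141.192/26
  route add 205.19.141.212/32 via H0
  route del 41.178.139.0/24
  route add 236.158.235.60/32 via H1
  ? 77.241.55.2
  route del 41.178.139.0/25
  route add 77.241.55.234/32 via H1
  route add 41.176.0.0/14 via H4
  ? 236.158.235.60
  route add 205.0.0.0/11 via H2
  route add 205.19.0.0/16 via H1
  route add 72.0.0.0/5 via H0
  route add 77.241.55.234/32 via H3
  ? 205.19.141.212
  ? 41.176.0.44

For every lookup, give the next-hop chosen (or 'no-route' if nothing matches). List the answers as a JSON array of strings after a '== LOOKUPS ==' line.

Process each operation:
  add 205.16.0.0/12 -> H3 at depth 12
  - 205.16.0.0/12 clear@12
  add 236.144.0.0/12 -> H1 at depth 12
  ? 236.144.7.202  path d0:-→d1:-→d2:-→d3:-→d4:-→d5:-→d6:-→d7:-→d8:-→d9:-→d10:-→d11:-→d12:H1  best=H1
  - 236.144.0.0/12 clear@12
  add 41.178.0.0/15 -> H3 at depth 15
  ? 173.64.198.63  path d0:-→d1:-  best=no-route
  add 41.178.139.0/25 -> H4 at depth 25
  add 236.158.235.0/24 -> H1 at depth 24
  ? 41.178.0.0  path d0:-→d1:-→d2:-→d3:-→d4:-→d5:-→d6:-→d7:-→d8:-→d9:-→d10:-→d11:-→d12:-→d13:-→d14:-→d15:H3→d16:-  best=H3
  ? 201.146.36.184  path d0:-→d1:-→d2:-→d3:-→d4:-→d5:-  best=no-route
  - 41.178.0.0/15 clear@15
  add 0.0.0.0/0 -> H1 at depth 0
  add 205.19.141.192/26 -> H4 at depth 26
  add 41.178.128.0/20 -> H0 at depth 20
  ? 236.158.235.1  path d0:H1→d1:-→d2:-→d3:-→d4:-→d5:-→d6:-→d7:-→d8:-→d9:-→d10:-→d11:-→d12:-→d13:-→d14:-→d15:-→d16:-→d17:-→d18:-→d19:-→d20:-→d21:-→d22:-→d23:-→d24:H1  best=H1
  add 77.241.0.0/17 -> H1 at depth 17
  - 77.241.0.0/17 clear@17
  add 77.241.55.0/24 -> H0 at depth 24
  add 41.178.139.0/24 -> H4 at depth 24
  add 236.158.235.0/24 -> H3 at depth 24
  ? 41.178.139.0  path d0:H1→d1:-→d2:-→d3:-→d4:-→d5:-→d6:-→d7:-→d8:-→d9:-→d10:-→d11:-→d12:-→d13:-→d14:-→d15:-→d16:-→d17:-→d18:-→d19:-→d20:H0→d21:-→d22:-→d23:-→d24:H4→d25:H4  best=H4
  ? 205.19.141.215  path d0:H1→d1:-→d2:-→d3:-→d4:-→d5:-→d6:-→d7:-→d8:-→d9:-→d10:-→d11:-→d12:-→d13:-→d14:-→d15:-→d16:-→d17:-→d18:-→d19:-→d20:-→d21:-→d22:-→d23:-→d24:-→d25:-→d26:H4  best=H4
  ? 236.158.235.90  path d0:H1→d1:-→d2:-→d3:-→d4:-→d5:-→d6:-→d7:-→d8:-→d9:-→d10:-→d11:-→d12:-→d13:-→d14:-→d15:-→d16:-→d17:-→d18:-→d19:-→d20:-→d21:-→d22:-→d23:-→d24:H3  best=H3
  - 205.19.141.192/26 clear@26
  add 205.19.141.212/32 -> H0 at depth 32
  - 41.178.139.0/24 clear@24
  add 236.158.235.60/32 -> H1 at depth 32
  ? 77.241.55.2  path d0:H1→d1:-→d2:-→d3:-→d4:-→d5:-→d6:-→d7:-→d8:-→d9:-→d10:-→d11:-→d12:-→d13:-→d14:-→d15:-→d16:-→d17:-→d18:-→d19:-→d20:-→d21:-→d22:-→d23:-→d24:H0  best=H0
  - 41.178.139.0/25 clear@25
  add 77.241.55.234/32 -> H1 at depth 32
  add 41.176.0.0/14 -> H4 at depth 14
  ? 236.158.235.60  path d0:H1→d1:-→d2:-→d3:-→d4:-→d5:-→d6:-→d7:-→d8:-→d9:-→d10:-→d11:-→d12:-→d13:-→d14:-→d15:-→d16:-→d17:-→d18:-→d19:-→d20:-→d21:-→d22:-→d23:-→d24:H3→d25:-→d26:-→d27:-→d28:-→d29:-→d30:-→d31:-→d32:H1  best=H1
  add 205.0.0.0/11 -> H2 at depth 11
  add 205.19.0.0/16 -> H1 at depth 16
  add 72.0.0.0/5 -> H0 at depth 5
  add 77.241.55.234/32 -> H3 at depth 32
  ? 205.19.141.212  path d0:H1→d1:-→d2:-→d3:-→d4:-→d5:-→d6:-→d7:-→d8:-→d9:-→d10:-→d11:H2→d12:-→d13:-→d14:-→d15:-→d16:H1→d17:-→d18:-→d19:-→d20:-→d21:-→d22:-→d23:-→d24:-→d25:-→d26:-→d27:-→d28:-→d29:-→d30:-→d31:-→d32:H0  best=H0
  ? 41.176.0.44  path d0:H1→d1:-→d2:-→d3:-→d4:-→d5:-→d6:-→d7:-→d8:-→d9:-→d10:-→d11:-→d12:-→d13:-→d14:H4  best=H4

== LOOKUPS ==
["H1","no-route","H3","no-route","H1","H4","H4","H3","H0","H1","H0","H4"]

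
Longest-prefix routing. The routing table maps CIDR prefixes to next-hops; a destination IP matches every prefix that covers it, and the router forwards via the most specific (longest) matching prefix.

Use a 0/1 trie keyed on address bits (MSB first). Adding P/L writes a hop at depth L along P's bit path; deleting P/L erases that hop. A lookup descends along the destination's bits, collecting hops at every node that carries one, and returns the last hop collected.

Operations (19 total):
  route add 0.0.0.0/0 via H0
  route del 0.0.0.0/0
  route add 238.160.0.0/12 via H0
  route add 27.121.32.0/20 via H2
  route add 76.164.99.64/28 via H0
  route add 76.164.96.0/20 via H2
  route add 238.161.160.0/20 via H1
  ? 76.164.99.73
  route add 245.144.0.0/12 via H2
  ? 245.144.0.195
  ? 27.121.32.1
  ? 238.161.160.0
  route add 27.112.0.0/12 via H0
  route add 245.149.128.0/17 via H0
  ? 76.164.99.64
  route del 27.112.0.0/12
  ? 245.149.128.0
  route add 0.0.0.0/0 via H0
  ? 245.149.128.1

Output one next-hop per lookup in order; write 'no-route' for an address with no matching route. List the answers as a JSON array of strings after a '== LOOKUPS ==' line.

Apply in order:
  add 0.0.0.0/0 -> H0 at depth 0
  - 0.0.0.0/0 clear@0
  add 238.160.0.0/12 -> H0 at depth 12
  add 27.121.32.0/20 -> H2 at depth 20
  add 76.164.99.64/28 -> H0 at depth 28
  add 76.164.96.0/20 -> H2 at depth 20
  add 238.161.160.0/20 -> H1 at depth 20
  ? 76.164.99.73  path d0:-→d1:-→d2:-→d3:-→d4:-→d5:-→d6:-→d7:-→d8:-→d9:-→d10:-→d11:-→d12:-→d13:-→d14:-→d15:-→d16:-→d17:-→d18:-→d19:-→d20:H2→d21:-→d22:-→d23:-→d24:-→d25:-→d26:-→d27:-→d28:H0  best=H0
  add 245.144.0.0/12 -> H2 at depth 12
  ? 245.144.0.195  path d0:-→d1:-→d2:-→d3:-→d4:-→d5:-→d6:-→d7:-→d8:-→d9:-→d10:-→d11:-→d12:H2  best=H2
  ? 27.121.32.1  path d0:-→d1:-→d2:-→d3:-→d4:-→d5:-→d6:-→d7:-→d8:-→d9:-→d10:-→d11:-→d12:-→d13:-→d14:-→d15:-→d16:-→d17:-→d18:-→d19:-→d20:H2  best=H2
  ? 238.161.160.0  path d0:-→d1:-→d2:-→d3:-→d4:-→d5:-→d6:-→d7:-→d8:-→d9:-→d10:-→d11:-→d12:H0→d13:-→d14:-→d15:-→d16:-→d17:-→d18:-→d19:-→d20:H1  best=H1
  add 27.112.0.0/12 -> H0 at depth 12
  add 245.149.128.0/17 -> H0 at depth 17
  ? 76.164.99.64  path d0:-→d1:-→d2:-→d3:-→d4:-→d5:-→d6:-→d7:-→d8:-→d9:-→d10:-→d11:-→d12:-→d13:-→d14:-→d15:-→d16:-→d17:-→d18:-→d19:-→d20:H2→d21:-→d22:-→d23:-→d24:-→d25:-→d26:-→d27:-→d28:H0  best=H0
  - 27.112.0.0/12 clear@12
  ? 245.149.128.0  path d0:-→d1:-→d2:-→d3:-→d4:-→d5:-→d6:-→d7:-→d8:-→d9:-→d10:-→d11:-→d12:H2→d13:-→d14:-→d15:-→d16:-→d17:H0  best=H0
  add 0.0.0.0/0 -> H0 at depth 0
  ? 245.149.128.1  path d0:H0→d1:-→d2:-→d3:-→d4:-→d5:-→d6:-→d7:-→d8:-→d9:-→d10:-→d11:-→d12:H2→d13:-→d14:-→d15:-→d16:-→d17:H0  best=H0

== LOOKUPS ==
["H0","H2","H2","H1","H0","H0","H0"]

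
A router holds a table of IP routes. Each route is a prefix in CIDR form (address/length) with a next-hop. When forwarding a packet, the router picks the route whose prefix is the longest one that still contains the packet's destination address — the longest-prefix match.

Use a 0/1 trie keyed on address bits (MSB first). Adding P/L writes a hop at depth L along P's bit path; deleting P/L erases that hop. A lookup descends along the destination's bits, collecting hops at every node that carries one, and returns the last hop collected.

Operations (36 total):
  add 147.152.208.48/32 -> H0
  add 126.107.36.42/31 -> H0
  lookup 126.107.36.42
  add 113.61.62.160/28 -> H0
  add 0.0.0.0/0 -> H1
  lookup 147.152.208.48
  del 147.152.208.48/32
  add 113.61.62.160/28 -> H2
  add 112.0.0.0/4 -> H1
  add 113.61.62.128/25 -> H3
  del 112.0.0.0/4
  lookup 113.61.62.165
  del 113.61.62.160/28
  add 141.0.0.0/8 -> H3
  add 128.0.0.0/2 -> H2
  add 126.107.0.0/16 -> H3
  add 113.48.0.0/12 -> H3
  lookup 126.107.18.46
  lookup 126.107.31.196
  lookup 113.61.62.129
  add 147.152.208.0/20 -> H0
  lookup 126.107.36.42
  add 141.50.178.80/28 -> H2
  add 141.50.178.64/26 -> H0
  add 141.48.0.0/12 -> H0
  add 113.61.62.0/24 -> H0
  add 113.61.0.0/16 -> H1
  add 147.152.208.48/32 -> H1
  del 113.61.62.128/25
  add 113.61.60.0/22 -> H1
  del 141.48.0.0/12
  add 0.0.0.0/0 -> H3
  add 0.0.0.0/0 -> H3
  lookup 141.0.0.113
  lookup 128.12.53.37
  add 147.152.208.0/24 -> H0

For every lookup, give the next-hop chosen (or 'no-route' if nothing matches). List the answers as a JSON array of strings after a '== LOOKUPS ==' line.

Apply in order:
  + 147.152.208.48/32 (H0) depth=32
  + 126.107.36.42/31 (H0) depth=31
  Q 126.107.36.42: descend 0111111001101011001001000010101 ; hops seen [H0] ; pick H0
  + 113.61.62.160/28 (H0) depth=28
  + 0.0.0.0/0 (H1) depth=0
  Q 147.152.208.48: descend 10010011100110001101000000110000 ; hops seen [H1,H0] ; pick H0
  - 147.152.208.48/32 clear@32
  + 113.61.62.160/28 (H2) depth=28
  + 112.0.0.0/4 (H1) depth=4
  + 113.61.62.128/25 (H3) depth=25
  - 112.0.0.0/4 clear@4
  Q 113.61.62.165: descend 0111000100111101001111101010 ; hops seen [H1,H3,H2] ; pick H2
  - 113.61.62.160/28 clear@28
  + 141.0.0.0/8 (H3) depth=8
  + 128.0.0.0/2 (H2) depth=2
  + 126.107.0.0/16 (H3) depth=16
  + 113.48.0.0/12 (H3) depth=12
  Q 126.107.18.46: descend 011111100110101100 ; hops seen [H1,H3] ; pick H3
  Q 126.107.31.196: descend 011111100110101100 ; hops seen [H1,H3] ; pick H3
  Q 113.61.62.129: descend 01110001001111010011111010 ; hops seen [H1,H3,H3] ; pick H3
  + 147.152.208.0/20 (H0) depth=20
  Q 126.107.36.42: descend 0111111001101011001001000010101 ; hops seen [H1,H3,H0] ; pick H0
  + 141.50.178.80/28 (H2) depth=28
  + 141.50.178.64/26 (H0) depth=26
  + 141.48.0.0/12 (H0) depth=12
  + 113.61.62.0/24 (H0) depth=24
  + 113.61.0.0/16 (H1) depth=16
  + 147.152.208.48/32 (H1) depth=32
  - 113.61.62.128/25 clear@25
  + 113.61.60.0/22 (H1) depth=22
  - 141.48.0.0/12 clear@12
  + 0.0.0.0/0 (H3) depth=0
  + 0.0.0.0/0 (H3) depth=0
  Q 141.0.0.113: descend 1000110100 ; hops seen [H3,H2,H3] ; pick H3
  Q 128.12.53.37: descend 1000 ; hops seen [H3,H2] ; pick H2
  + 147.152.208.0/24 (H0) depth=24

== LOOKUPS ==
["H0","H0","H2","H3","H3","H3","H0","H3","H2"]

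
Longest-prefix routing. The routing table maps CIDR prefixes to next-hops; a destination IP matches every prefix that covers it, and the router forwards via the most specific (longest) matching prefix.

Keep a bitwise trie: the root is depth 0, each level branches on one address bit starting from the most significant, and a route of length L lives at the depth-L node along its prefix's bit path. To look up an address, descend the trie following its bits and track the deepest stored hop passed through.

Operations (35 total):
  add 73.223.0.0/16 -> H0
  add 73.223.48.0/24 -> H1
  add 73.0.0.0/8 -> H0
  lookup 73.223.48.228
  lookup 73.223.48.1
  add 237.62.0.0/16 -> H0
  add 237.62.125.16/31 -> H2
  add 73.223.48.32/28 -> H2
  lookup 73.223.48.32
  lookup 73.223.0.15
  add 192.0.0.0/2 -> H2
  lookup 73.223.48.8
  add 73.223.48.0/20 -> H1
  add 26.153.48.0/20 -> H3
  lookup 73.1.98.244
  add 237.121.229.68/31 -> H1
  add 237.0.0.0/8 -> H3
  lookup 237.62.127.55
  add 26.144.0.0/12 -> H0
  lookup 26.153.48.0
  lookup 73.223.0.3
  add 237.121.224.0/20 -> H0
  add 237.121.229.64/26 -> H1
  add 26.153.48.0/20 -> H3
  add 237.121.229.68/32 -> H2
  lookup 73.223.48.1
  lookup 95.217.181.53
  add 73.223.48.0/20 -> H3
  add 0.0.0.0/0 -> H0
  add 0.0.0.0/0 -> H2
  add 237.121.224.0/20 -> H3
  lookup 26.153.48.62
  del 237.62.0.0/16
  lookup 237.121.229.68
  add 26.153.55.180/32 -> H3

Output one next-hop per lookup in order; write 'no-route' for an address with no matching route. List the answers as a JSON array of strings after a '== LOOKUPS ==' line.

Process each operation:
  add 73.223.0.0/16 -> H0 at depth 16
  add 73.223.48.0/24 -> H1 at depth 24
  add 73.0.0.0/8 -> H0 at depth 8
  lookup 73.223.48.228: bits 010010011101111100110000 walk d0:-→d1:-→d2:-→d3:-→d4:-→d5:-→d6:-→d7:-→d8:H0→d9:-→d10:-→d11:-→d12:-→d13:-→d14:-→d15:-→d16:H0→d17:-→d18:-→d19:-→d20:-→d21:-→d22:-→d23:-→d24:H1 -> H1
  lookup 73.223.48.1: bits 010010011101111100110000 walk d0:-→d1:-→d2:-→d3:-→d4:-→d5:-→d6:-→d7:-→d8:H0→d9:-→d10:-→d11:-→d12:-→d13:-→d14:-→d15:-→d16:H0→d17:-→d18:-→d19:-→d20:-→d21:-→d22:-→d23:-→d24:H1 -> H1
  add 237.62.0.0/16 -> H0 at depth 16
  add 237.62.125.16/31 -> H2 at depth 31
  add 73.223.48.32/28 -> H2 at depth 28
  lookup 73.223.48.32: bits 0100100111011111001100000010 walk d0:-→d1:-→d2:-→d3:-→d4:-→d5:-→d6:-→d7:-→d8:H0→d9:-→d10:-→d11:-→d12:-→d13:-→d14:-→d15:-→d16:H0→d17:-→d18:-→d19:-→d20:-→d21:-→d22:-→d23:-→d24:H1→d25:-→d26:-→d27:-→d28:H2 -> H2
  lookup 73.223.0.15: bits 010010011101111100 walk d0:-→d1:-→d2:-→d3:-→d4:-→d5:-→d6:-→d7:-→d8:H0→d9:-→d10:-→d11:-→d12:-→d13:-→d14:-→d15:-→d16:H0→d17:-→d18:- -> H0
  add 192.0.0.0/2 -> H2 at depth 2
  lookup 73.223.48.8: bits 01001001110111110011000000 walk d0:-→d1:-→d2:-→d3:-→d4:-→d5:-→d6:-→d7:-→d8:H0→d9:-→d10:-→d11:-→d12:-→d13:-→d14:-→d15:-→d16:H0→d17:-→d18:-→d19:-→d20:-→d21:-→d22:-→d23:-→d24:H1→d25:-→d26:- -> H1
  add 73.223.48.0/20 -> H1 at depth 20
  add 26.153.48.0/20 -> H3 at depth 20
  lookup 73.1.98.244: bits 01001001 walk d0:-→d1:-→d2:-→d3:-→d4:-→d5:-→d6:-→d7:-→d8:H0 -> H0
  add 237.121.229.68/31 -> H1 at depth 31
  add 237.0.0.0/8 -> H3 at depth 8
  lookup 237.62.127.55: bits 1110110100111110011111 walk d0:-→d1:-→d2:H2→d3:-→d4:-→d5:-→d6:-→d7:-→d8:H3→d9:-→d10:-→d11:-→d12:-→d13:-→d14:-→d15:-→d16:H0→d17:-→d18:-→d19:-→d20:-→d21:-→d22:- -> H0
  add 26.144.0.0/12 -> H0 at depth 12
  lookup 26.153.48.0: bits 00011010100110010011 walk d0:-→d1:-→d2:-→d3:-→d4:-→d5:-→d6:-→d7:-→d8:-→d9:-→d10:-→d11:-→d12:H0→d13:-→d14:-→d15:-→d16:-→d17:-→d18:-→d19:-→d20:H3 -> H3
  lookup 73.223.0.3: bits 010010011101111100 walk d0:-→d1:-→d2:-→d3:-→d4:-→d5:-→d6:-→d7:-→d8:H0→d9:-→d10:-→d11:-→d12:-→d13:-→d14:-→d15:-→d16:H0→d17:-→d18:- -> H0
  add 237.121.224.0/20 -> H0 at depth 20
  add 237.121.229.64/26 -> H1 at depth 26
  add 26.153.48.0/20 -> H3 at depth 20
  add 237.121.229.68/32 -> H2 at depth 32
  lookup 73.223.48.1: bits 01001001110111110011000000 walk d0:-→d1:-→d2:-→d3:-→d4:-→d5:-→d6:-→d7:-→d8:H0→d9:-→d10:-→d11:-→d12:-→d13:-→d14:-→d15:-→d16:H0→d17:-→d18:-→d19:-→d20:H1→d21:-→d22:-→d23:-→d24:H1→d25:-→d26:- -> H1
  lookup 95.217.181.53: bits 010 walk d0:-→d1:-→d2:-→d3:- -> no-route
  add 73.223.48.0/20 -> H3 at depth 20
  add 0.0.0.0/0 -> H0 at depth 0
  add 0.0.0.0/0 -> H2 at depth 0
  add 237.121.224.0/20 -> H3 at depth 20
  lookup 26.153.48.62: bits 00011010100110010011 walk d0:H2→d1:-→d2:-→d3:-→d4:-→d5:-→d6:-→d7:-→d8:-→d9:-→d10:-→d11:-→d12:H0→d13:-→d14:-→d15:-→d16:-→d17:-→d18:-→d19:-→d20:H3 -> H3
  del 237.62.0.0/16 (clear depth 16)
  lookup 237.121.229.68: bits 11101101011110011110010101000100 walk d0:H2→d1:-→d2:H2→d3:-→d4:-→d5:-→d6:-→d7:-→d8:H3→d9:-→d10:-→d11:-→d12:-→d13:-→d14:-→d15:-→d16:-→d17:-→d18:-→d19:-→d20:H3→d21:-→d22:-→d23:-→d24:-→d25:-→d26:H1→d27:-→d28:-→d29:-→d30:-→d31:H1→d32:H2 -> H2
  add 26.153.55.180/32 -> H3 at depth 32

== LOOKUPS ==
["H1","H1","H2","H0","H1","H0","H0","H3","H0","H1","no-route","H3","H2"]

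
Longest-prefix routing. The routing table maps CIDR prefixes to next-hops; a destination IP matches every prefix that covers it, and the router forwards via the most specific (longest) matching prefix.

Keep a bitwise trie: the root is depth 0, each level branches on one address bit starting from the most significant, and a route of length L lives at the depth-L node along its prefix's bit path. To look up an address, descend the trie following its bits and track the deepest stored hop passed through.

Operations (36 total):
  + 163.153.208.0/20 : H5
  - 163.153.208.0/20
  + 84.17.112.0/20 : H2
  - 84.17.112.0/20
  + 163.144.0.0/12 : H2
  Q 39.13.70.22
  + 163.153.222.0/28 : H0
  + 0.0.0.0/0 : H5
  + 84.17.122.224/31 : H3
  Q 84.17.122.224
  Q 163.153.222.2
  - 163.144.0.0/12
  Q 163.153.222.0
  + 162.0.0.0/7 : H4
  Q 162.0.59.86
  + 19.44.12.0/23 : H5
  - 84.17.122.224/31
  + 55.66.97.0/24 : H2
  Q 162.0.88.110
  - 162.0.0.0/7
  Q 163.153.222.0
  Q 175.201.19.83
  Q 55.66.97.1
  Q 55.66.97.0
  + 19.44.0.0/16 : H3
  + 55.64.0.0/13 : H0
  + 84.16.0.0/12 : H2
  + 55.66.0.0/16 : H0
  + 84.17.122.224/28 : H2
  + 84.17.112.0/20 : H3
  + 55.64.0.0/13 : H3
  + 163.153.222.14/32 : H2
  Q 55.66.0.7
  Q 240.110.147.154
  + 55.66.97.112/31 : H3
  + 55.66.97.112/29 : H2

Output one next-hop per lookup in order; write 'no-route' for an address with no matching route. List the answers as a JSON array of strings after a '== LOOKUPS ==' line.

Process each operation:
  + 163.153.208.0/20 (H5) depth=20
  - 163.153.208.0/20 clear@20
  + 84.17.112.0/20 (H2) depth=20
  - 84.17.112.0/20 clear@20
  + 163.144.0.0/12 (H2) depth=12
  lookup 39.13.70.22: bits 0 walk d0:-→d1:- -> no-route
  + 163.153.222.0/28 (H0) depth=28
  + 0.0.0.0/0 (H5) depth=0
  + 84.17.122.224/31 (H3) depth=31
  lookup 84.17.122.224: bits 0101010000010001011110101110000 walk d0:H5→d1:-→d2:-→d3:-→d4:-→d5:-→d6:-→d7:-→d8:-→d9:-→d10:-→d11:-→d12:-→d13:-→d14:-→d15:-→d16:-→d17:-→d18:-→d19:-→d20:-→d21:-→d22:-→d23:-→d24:-→d25:-→d26:-→d27:-→d28:-→d29:-→d30:-→d31:H3 -> H3
  lookup 163.153.222.2: bits 1010001110011001110111100000 walk d0:H5→d1:-→d2:-→d3:-→d4:-→d5:-→d6:-→d7:-→d8:-→d9:-→d10:-→d11:-→d12:H2→d13:-→d14:-→d15:-→d16:-→d17:-→d18:-→d19:-→d20:-→d21:-→d22:-→d23:-→d24:-→d25:-→d26:-→d27:-→d28:H0 -> H0
  - 163.144.0.0/12 clear@12
  lookup 163.153.222.0: bits 1010001110011001110111100000 walk d0:H5→d1:-→d2:-→d3:-→d4:-→d5:-→d6:-→d7:-→d8:-→d9:-→d10:-→d11:-→d12:-→d13:-→d14:-→d15:-→d16:-→d17:-→d18:-→d19:-→d20:-→d21:-→d22:-→d23:-→d24:-→d25:-→d26:-→d27:-→d28:H0 -> H0
  + 162.0.0.0/7 (H4) depth=7
  lookup 162.0.59.86: bits 1010001 walk d0:H5→d1:-→d2:-→d3:-→d4:-→d5:-→d6:-→d7:H4 -> H4
  + 19.44.12.0/23 (H5) depth=23
  - 84.17.122.224/31 clear@31
  + 55.66.97.0/24 (H2) depth=24
  lookup 162.0.88.110: bits 1010001 walk d0:H5→d1:-→d2:-→d3:-→d4:-→d5:-→d6:-→d7:H4 -> H4
  - 162.0.0.0/7 clear@7
  lookup 163.153.222.0: bits 1010001110011001110111100000 walk d0:H5→d1:-→d2:-→d3:-→d4:-→d5:-→d6:-→d7:-→d8:-→d9:-→d10:-→d11:-→d12:-→d13:-→d14:-→d15:-→d16:-→d17:-→d18:-→d19:-→d20:-→d21:-→d22:-→d23:-→d24:-→d25:-→d26:-→d27:-→d28:H0 -> H0
  lookup 175.201.19.83: bits 1010 walk d0:H5→d1:-→d2:-→d3:-→d4:- -> H5
  lookup 55.66.97.1: bits 001101110100001001100001 walk d0:H5→d1:-→d2:-→d3:-→d4:-→d5:-→d6:-→d7:-→d8:-→d9:-→d10:-→d11:-→d12:-→d13:-→d14:-→d15:-→d16:-→d17:-→d18:-→d19:-→d20:-→d21:-→d22:-→d23:-→d24:H2 -> H2
  lookup 55.66.97.0: bits 001101110100001001100001 walk d0:H5→d1:-→d2:-→d3:-→d4:-→d5:-→d6:-→d7:-→d8:-→d9:-→d10:-→d11:-→d12:-→d13:-→d14:-→d15:-→d16:-→d17:-→d18:-→d19:-→d20:-→d21:-→d22:-→d23:-→d24:H2 -> H2
  + 19.44.0.0/16 (H3) depth=16
  + 55.64.0.0/13 (H0) depth=13
  + 84.16.0.0/12 (H2) depth=12
  + 55.66.0.0/16 (H0) depth=16
  + 84.17.122.224/28 (H2) depth=28
  + 84.17.112.0/20 (H3) depth=20
  + 55.64.0.0/13 (H3) depth=13
  + 163.153.222.14/32 (H2) depth=32
  lookup 55.66.0.7: bits 00110111010000100 walk d0:H5→d1:-→d2:-→d3:-→d4:-→d5:-→d6:-→d7:-→d8:-→d9:-→d10:-→d11:-→d12:-→d13:H3→d14:-→d15:-→d16:H0→d17:- -> H0
  lookup 240.110.147.154: bits 1 walk d0:H5→d1:- -> H5
  + 55.66.97.112/31 (H3) depth=31
  + 55.66.97.112/29 (H2) depth=29

== LOOKUPS ==
["no-route","H3","H0","H0","H4","H4","H0","H5","H2","H2","H0","H5"]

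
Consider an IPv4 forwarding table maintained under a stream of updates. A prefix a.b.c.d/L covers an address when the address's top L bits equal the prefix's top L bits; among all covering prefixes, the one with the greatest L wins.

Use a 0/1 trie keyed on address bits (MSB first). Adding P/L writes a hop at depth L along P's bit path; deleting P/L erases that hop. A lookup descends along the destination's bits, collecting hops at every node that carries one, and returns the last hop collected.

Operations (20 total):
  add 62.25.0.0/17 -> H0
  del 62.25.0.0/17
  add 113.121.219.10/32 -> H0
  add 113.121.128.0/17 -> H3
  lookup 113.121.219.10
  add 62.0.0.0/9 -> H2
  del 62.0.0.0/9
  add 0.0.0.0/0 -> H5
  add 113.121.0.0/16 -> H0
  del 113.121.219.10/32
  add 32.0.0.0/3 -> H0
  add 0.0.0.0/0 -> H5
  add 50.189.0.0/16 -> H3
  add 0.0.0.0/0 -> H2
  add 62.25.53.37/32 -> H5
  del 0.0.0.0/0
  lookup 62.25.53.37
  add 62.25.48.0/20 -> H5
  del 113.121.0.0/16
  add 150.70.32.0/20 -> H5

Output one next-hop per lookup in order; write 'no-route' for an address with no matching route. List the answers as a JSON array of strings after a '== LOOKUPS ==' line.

Process each operation:
  add 62.25.0.0/17 -> H0 at depth 17
  - 62.25.0.0/17 clear@17
  add 113.121.219.10/32 -> H0 at depth 32
  add 113.121.128.0/17 -> H3 at depth 17
  ? 113.121.219.10  path d0:-→d1:-→d2:-→d3:-→d4:-→d5:-→d6:-→d7:-→d8:-→d9:-→d10:-→d11:-→d12:-→d13:-→d14:-→d15:-→d16:-→d17:H3→d18:-→d19:-→d20:-→d21:-→d22:-→d23:-→d24:-→d25:-→d26:-→d27:-→d28:-→d29:-→d30:-→d31:-→d32:H0  best=H0
  add 62.0.0.0/9 -> H2 at depth 9
  - 62.0.0.0/9 clear@9
  add 0.0.0.0/0 -> H5 at depth 0
  add 113.121.0.0/16 -> H0 at depth 16
  - 113.121.219.10/32 clear@32
  add 32.0.0.0/3 -> H0 at depth 3
  add 0.0.0.0/0 -> H5 at depth 0
  add 50.189.0.0/16 -> H3 at depth 16
  add 0.0.0.0/0 -> H2 at depth 0
  add 62.25.53.37/32 -> H5 at depth 32
  - 0.0.0.0/0 clear@0
  ? 62.25.53.37  path d0:-→d1:-→d2:-→d3:H0→d4:-→d5:-→d6:-→d7:-→d8:-→d9:-→d10:-→d11:-→d12:-→d13:-→d14:-→d15:-→d16:-→d17:-→d18:-→d19:-→d20:-→d21:-→d22:-→d23:-→d24:-→d25:-→d26:-→d27:-→d28:-→d29:-→d30:-→d31:-→d32:H5  best=H5
  add 62.25.48.0/20 -> H5 at depth 20
  - 113.121.0.0/16 clear@16
  add 150.70.32.0/20 -> H5 at depth 20

== LOOKUPS ==
["H0","H5"]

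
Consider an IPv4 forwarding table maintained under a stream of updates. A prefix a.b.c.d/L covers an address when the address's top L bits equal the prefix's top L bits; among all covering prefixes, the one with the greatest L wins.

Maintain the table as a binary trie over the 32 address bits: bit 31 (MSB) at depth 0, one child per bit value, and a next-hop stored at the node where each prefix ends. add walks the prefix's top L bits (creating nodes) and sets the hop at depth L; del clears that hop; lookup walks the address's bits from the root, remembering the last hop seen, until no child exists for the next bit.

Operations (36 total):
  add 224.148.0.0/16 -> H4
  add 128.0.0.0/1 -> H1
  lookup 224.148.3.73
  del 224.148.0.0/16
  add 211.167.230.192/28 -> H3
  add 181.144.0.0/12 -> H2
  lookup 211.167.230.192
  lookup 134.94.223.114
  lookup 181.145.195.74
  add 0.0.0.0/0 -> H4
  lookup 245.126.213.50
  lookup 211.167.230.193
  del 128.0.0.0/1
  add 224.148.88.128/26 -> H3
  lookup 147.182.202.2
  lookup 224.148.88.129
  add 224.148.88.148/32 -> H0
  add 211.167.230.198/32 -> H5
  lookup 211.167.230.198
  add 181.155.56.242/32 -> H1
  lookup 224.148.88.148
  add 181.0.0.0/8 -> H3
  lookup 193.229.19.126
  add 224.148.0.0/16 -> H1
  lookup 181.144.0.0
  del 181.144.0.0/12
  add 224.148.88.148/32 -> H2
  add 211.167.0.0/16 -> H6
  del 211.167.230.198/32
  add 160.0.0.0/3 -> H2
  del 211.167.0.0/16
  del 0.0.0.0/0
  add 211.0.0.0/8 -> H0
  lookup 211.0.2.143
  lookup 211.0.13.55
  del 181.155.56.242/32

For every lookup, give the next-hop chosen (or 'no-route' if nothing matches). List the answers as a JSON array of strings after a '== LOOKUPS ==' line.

Process each operation:
  + 224.148.0.0/16 (H4) depth=16
  + 128.0.0.0/1 (H1) depth=1
  lookup 224.148.3.73: bits 1110000010010100 walk d0:-→d1:H1→d2:-→d3:-→d4:-→d5:-→d6:-→d7:-→d8:-→d9:-→d10:-→d11:-→d12:-→d13:-→d14:-→d15:-→d16:H4 -> H4
  del 224.148.0.0/16 (clear depth 16)
  + 211.167.230.192/28 (H3) depth=28
  + 181.144.0.0/12 (H2) depth=12
  lookup 211.167.230.192: bits 1101001110100111111001101100 walk d0:-→d1:H1→d2:-→d3:-→d4:-→d5:-→d6:-→d7:-→d8:-→d9:-→d10:-→d11:-→d12:-→d13:-→d14:-→d15:-→d16:-→d17:-→d18:-→d19:-→d20:-→d21:-→d22:-→d23:-→d24:-→d25:-→d26:-→d27:-→d28:H3 -> H3
  lookup 134.94.223.114: bits 10 walk d0:-→d1:H1→d2:- -> H1
  lookup 181.145.195.74: bits 101101011001 walk d0:-→d1:H1→d2:-→d3:-→d4:-→d5:-→d6:-→d7:-→d8:-→d9:-→d10:-→d11:-→d12:H2 -> H2
  + 0.0.0.0/0 (H4) depth=0
  lookup 245.126.213.50: bits 111 walk d0:H4→d1:H1→d2:-→d3:- -> H1
  lookup 211.167.230.193: bits 1101001110100111111001101100 walk d0:H4→d1:H1→d2:-→d3:-→d4:-→d5:-→d6:-→d7:-→d8:-→d9:-→d10:-→d11:-→d12:-→d13:-→d14:-→d15:-→d16:-→d17:-→d18:-→d19:-→d20:-→d21:-→d22:-→d23:-→d24:-→d25:-→d26:-→d27:-→d28:H3 -> H3
  del 128.0.0.0/1 (clear depth 1)
  + 224.148.88.128/26 (H3) depth=26
  lookup 147.182.202.2: bits 10 walk d0:H4→d1:-→d2:- -> H4
  lookup 224.148.88.129: bits 11100000100101000101100010 walk d0:H4→d1:-→d2:-→d3:-→d4:-→d5:-→d6:-→d7:-→d8:-→d9:-→d10:-→d11:-→d12:-→d13:-→d14:-→d15:-→d16:-→d17:-→d18:-→d19:-→d20:-→d21:-→d22:-→d23:-→d24:-→d25:-→d26:H3 -> H3
  + 224.148.88.148/32 (H0) depth=32
  + 211.167.230.198/32 (H5) depth=32
  lookup 211.167.230.198: bits 11010011101001111110011011000110 walk d0:H4→d1:-→d2:-→d3:-→d4:-→d5:-→d6:-→d7:-→d8:-→d9:-→d10:-→d11:-→d12:-→d13:-→d14:-→d15:-→d16:-→d17:-→d18:-→d19:-→d20:-→d21:-→d22:-→d23:-→d24:-→d25:-→d26:-→d27:-→d28:H3→d29:-→d30:-→d31:-→d32:H5 -> H5
  + 181.155.56.242/32 (H1) depth=32
  lookup 224.148.88.148: bits 11100000100101000101100010010100 walk d0:H4→d1:-→d2:-→d3:-→d4:-→d5:-→d6:-→d7:-→d8:-→d9:-→d10:-→d11:-→d12:-→d13:-→d14:-→d15:-→d16:-→d17:-→d18:-→d19:-→d20:-→d21:-→d22:-→d23:-→d24:-→d25:-→d26:H3→d27:-→d28:-→d29:-→d30:-→d31:-→d32:H0 -> H0
  + 181.0.0.0/8 (H3) depth=8
  lookup 193.229.19.126: bits 110 walk d0:H4→d1:-→d2:-→d3:- -> H4
  + 224.148.0.0/16 (H1) depth=16
  lookup 181.144.0.0: bits 101101011001 walk d0:H4→d1:-→d2:-→d3:-→d4:-→d5:-→d6:-→d7:-→d8:H3→d9:-→d10:-→d11:-→d12:H2 -> H2
  del 181.144.0.0/12 (clear depth 12)
  + 224.148.88.148/32 (H2) depth=32
  + 211.167.0.0/16 (H6) depth=16
  del 211.167.230.198/32 (clear depth 32)
  + 160.0.0.0/3 (H2) depth=3
  del 211.167.0.0/16 (clear depth 16)
  del 0.0.0.0/0 (clear depth 0)
  + 211.0.0.0/8 (H0) depth=8
  lookup 211.0.2.143: bits 11010011 walk d0:-→d1:-→d2:-→d3:-→d4:-→d5:-→d6:-→d7:-→d8:H0 -> H0
  lookup 211.0.13.55: bits 11010011 walk d0:-→d1:-→d2:-→d3:-→d4:-→d5:-→d6:-→d7:-→d8:H0 -> H0
  del 181.155.56.242/32 (clear depth 32)

== LOOKUPS ==
["H4","H3","H1","H2","H1","H3","H4","H3","H5","H0","H4","H2","H0","H0"]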